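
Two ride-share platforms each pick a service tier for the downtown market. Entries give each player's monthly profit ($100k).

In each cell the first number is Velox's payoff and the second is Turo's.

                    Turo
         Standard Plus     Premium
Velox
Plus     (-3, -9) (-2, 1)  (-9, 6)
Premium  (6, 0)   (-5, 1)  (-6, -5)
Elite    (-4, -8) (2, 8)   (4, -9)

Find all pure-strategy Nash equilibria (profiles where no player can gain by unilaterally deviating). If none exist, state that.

(Elite, Plus)

(Plus, Standard): Velox can switch to Premium (-3 → 6). Not NE.
(Plus, Plus): Velox can switch to Elite (-2 → 2). Not NE.
(Plus, Premium): Velox can switch to Premium (-9 → -6). Not NE.
(Premium, Standard): Turo can switch to Plus (0 → 1). Not NE.
(Premium, Plus): Velox can switch to Plus (-5 → -2). Not NE.
(Premium, Premium): Velox can switch to Elite (-6 → 4). Not NE.
(Elite, Standard): Velox can switch to Plus (-4 → -3). Not NE.
(Elite, Plus): Velox gets 2, best alternative -2; Turo gets 8, best alternative -8. No profitable deviation — NE.
(Elite, Premium): Turo can switch to Standard (-9 → -8). Not NE.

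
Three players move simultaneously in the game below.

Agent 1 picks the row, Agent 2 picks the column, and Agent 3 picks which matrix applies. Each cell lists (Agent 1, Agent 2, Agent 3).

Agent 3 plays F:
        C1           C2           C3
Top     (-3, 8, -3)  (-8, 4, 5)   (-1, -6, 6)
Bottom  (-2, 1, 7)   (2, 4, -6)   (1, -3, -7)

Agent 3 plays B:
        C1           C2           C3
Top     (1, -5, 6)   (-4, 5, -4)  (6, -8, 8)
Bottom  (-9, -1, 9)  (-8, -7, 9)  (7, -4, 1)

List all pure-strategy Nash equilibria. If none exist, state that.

(Top, C1, F): Agent 1 can switch to Bottom (-3 → -2). Not NE.
(Top, C1, B): Agent 2 can switch to C2 (-5 → 5). Not NE.
(Top, C2, F): Agent 1 can switch to Bottom (-8 → 2). Not NE.
(Top, C2, B): Agent 3 can switch to F (-4 → 5). Not NE.
(Top, C3, F): Agent 1 can switch to Bottom (-1 → 1). Not NE.
(Top, C3, B): Agent 1 can switch to Bottom (6 → 7). Not NE.
(Bottom, C1, F): Agent 2 can switch to C2 (1 → 4). Not NE.
(Bottom, C1, B): Agent 1 can switch to Top (-9 → 1). Not NE.
(Bottom, C2, F): Agent 3 can switch to B (-6 → 9). Not NE.
(Bottom, C2, B): Agent 1 can switch to Top (-8 → -4). Not NE.
(The remaining 2 profiles each have a profitable deviation by the same check.)

No pure-strategy Nash equilibrium.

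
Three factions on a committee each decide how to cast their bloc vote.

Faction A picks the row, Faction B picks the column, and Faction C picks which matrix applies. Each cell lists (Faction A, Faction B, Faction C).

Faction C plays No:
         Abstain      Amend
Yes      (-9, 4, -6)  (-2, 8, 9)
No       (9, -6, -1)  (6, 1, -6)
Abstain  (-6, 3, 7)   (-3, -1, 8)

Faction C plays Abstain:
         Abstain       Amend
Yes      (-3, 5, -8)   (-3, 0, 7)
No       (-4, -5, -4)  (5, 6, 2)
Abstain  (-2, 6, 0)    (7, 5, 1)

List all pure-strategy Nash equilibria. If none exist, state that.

none

(Yes, Abstain, No): Faction A can switch to No (-9 → 9). Not NE.
(Yes, Abstain, Abstain): Faction A can switch to Abstain (-3 → -2). Not NE.
(Yes, Amend, No): Faction A can switch to No (-2 → 6). Not NE.
(Yes, Amend, Abstain): Faction A can switch to No (-3 → 5). Not NE.
(No, Abstain, No): Faction B can switch to Amend (-6 → 1). Not NE.
(No, Abstain, Abstain): Faction A can switch to Yes (-4 → -3). Not NE.
(The remaining 6 profiles each have a profitable deviation by the same check.)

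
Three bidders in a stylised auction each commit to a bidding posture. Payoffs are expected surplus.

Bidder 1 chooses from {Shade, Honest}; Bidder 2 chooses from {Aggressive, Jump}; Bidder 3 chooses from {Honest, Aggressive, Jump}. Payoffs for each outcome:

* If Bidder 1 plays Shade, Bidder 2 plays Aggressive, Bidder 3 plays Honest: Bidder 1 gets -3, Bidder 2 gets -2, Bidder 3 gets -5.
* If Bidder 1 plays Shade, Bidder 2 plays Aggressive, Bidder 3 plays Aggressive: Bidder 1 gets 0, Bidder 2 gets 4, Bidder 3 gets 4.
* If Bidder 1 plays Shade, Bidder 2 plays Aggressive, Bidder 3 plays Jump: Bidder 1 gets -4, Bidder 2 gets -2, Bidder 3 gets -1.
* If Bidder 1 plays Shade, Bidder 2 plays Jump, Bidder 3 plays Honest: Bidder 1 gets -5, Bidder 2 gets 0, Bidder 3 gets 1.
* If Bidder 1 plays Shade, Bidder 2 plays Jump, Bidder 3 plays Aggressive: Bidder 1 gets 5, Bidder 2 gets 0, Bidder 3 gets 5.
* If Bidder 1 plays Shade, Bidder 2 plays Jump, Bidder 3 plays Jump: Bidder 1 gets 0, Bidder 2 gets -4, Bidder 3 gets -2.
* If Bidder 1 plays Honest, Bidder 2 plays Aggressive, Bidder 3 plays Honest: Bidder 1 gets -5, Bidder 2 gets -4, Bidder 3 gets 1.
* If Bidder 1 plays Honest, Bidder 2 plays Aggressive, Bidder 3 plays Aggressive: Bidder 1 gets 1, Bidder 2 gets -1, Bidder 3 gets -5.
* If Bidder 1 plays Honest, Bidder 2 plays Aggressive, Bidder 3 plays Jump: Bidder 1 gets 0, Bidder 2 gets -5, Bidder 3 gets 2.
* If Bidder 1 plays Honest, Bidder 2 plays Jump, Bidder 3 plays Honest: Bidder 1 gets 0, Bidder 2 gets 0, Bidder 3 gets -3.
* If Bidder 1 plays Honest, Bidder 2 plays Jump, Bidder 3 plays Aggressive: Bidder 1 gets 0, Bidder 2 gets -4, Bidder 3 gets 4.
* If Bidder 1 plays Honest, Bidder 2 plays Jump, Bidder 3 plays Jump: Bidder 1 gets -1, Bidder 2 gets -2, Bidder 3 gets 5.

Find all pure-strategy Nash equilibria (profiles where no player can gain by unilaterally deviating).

Check each profile: it is a Nash equilibrium iff no player can strictly gain by switching unilaterally.
(Shade, Aggressive, Honest): Bidder 2 can switch to Jump (-2 → 0). Not NE.
(Shade, Aggressive, Aggressive): Bidder 1 can switch to Honest (0 → 1). Not NE.
(Shade, Aggressive, Jump): Bidder 1 can switch to Honest (-4 → 0). Not NE.
(Shade, Jump, Honest): Bidder 1 can switch to Honest (-5 → 0). Not NE.
(Shade, Jump, Aggressive): Bidder 2 can switch to Aggressive (0 → 4). Not NE.
(Shade, Jump, Jump): Bidder 2 can switch to Aggressive (-4 → -2). Not NE.
(Honest, Aggressive, Honest): Bidder 1 can switch to Shade (-5 → -3). Not NE.
(Honest, Aggressive, Aggressive): Bidder 3 can switch to Honest (-5 → 1). Not NE.
(Honest, Aggressive, Jump): Bidder 2 can switch to Jump (-5 → -2). Not NE.
(Honest, Jump, Honest): Bidder 3 can switch to Aggressive (-3 → 4). Not NE.
(Honest, Jump, Aggressive): Bidder 1 can switch to Shade (0 → 5). Not NE.
(Honest, Jump, Jump): Bidder 1 can switch to Shade (-1 → 0). Not NE.

There is no pure-strategy Nash equilibrium.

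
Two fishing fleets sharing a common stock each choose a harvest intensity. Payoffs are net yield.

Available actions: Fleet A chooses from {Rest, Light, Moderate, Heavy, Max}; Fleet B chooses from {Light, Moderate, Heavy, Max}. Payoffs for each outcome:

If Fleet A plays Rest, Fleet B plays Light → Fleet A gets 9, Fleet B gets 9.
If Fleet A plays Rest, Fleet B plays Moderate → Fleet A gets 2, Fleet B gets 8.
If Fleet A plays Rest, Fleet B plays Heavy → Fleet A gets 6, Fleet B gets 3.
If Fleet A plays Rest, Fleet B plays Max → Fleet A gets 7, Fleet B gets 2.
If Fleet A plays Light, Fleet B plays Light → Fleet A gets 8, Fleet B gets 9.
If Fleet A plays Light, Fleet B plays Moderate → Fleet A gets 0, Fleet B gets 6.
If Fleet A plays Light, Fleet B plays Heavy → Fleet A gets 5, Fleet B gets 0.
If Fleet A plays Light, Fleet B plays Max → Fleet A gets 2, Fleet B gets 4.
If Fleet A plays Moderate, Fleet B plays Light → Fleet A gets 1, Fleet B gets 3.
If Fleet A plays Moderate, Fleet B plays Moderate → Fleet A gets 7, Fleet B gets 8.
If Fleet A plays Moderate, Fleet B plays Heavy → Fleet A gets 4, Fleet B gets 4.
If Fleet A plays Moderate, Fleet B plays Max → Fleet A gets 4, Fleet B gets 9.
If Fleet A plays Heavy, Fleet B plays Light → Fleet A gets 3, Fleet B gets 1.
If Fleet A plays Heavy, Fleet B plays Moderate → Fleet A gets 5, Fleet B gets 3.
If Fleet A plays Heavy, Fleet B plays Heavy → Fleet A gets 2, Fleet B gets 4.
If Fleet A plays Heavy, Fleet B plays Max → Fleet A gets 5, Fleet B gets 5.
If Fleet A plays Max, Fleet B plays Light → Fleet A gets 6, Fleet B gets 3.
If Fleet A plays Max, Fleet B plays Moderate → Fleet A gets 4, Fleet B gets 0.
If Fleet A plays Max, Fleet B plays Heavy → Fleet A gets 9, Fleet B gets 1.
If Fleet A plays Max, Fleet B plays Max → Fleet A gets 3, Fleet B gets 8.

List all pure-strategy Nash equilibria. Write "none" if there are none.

Pure NE: (Rest, Light)

(Rest, Light): Fleet A gets 9, best alternative 8; Fleet B gets 9, best alternative 8. No profitable deviation — NE.
(Rest, Moderate): Fleet A can switch to Moderate (2 → 7). Not NE.
(Rest, Heavy): Fleet A can switch to Max (6 → 9). Not NE.
(Rest, Max): Fleet B can switch to Light (2 → 9). Not NE.
(Light, Light): Fleet A can switch to Rest (8 → 9). Not NE.
(Light, Moderate): Fleet A can switch to Rest (0 → 2). Not NE.
(Light, Heavy): Fleet A can switch to Rest (5 → 6). Not NE.
(Light, Max): Fleet A can switch to Rest (2 → 7). Not NE.
(Moderate, Light): Fleet A can switch to Rest (1 → 9). Not NE.
(Moderate, Moderate): Fleet B can switch to Max (8 → 9). Not NE.
(Moderate, Heavy): Fleet A can switch to Rest (4 → 6). Not NE.
(The remaining 9 profiles each have a profitable deviation by the same check.)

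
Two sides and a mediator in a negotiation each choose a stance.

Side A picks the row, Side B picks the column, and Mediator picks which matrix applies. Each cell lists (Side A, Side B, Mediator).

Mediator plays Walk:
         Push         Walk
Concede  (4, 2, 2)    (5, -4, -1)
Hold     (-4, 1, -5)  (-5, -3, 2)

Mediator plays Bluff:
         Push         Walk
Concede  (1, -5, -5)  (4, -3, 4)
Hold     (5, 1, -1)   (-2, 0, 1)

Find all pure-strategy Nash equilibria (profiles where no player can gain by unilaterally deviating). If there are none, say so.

(Concede, Push, Walk): Side A gets 4, best alternative -4; Side B gets 2, best alternative -4; Mediator gets 2, best alternative -5. No profitable deviation — NE.
(Concede, Push, Bluff): Side A can switch to Hold (1 → 5). Not NE.
(Concede, Walk, Walk): Side B can switch to Push (-4 → 2). Not NE.
(Concede, Walk, Bluff): Side A gets 4, best alternative -2; Side B gets -3, best alternative -5; Mediator gets 4, best alternative -1. No profitable deviation — NE.
(Hold, Push, Walk): Side A can switch to Concede (-4 → 4). Not NE.
(Hold, Push, Bluff): Side A gets 5, best alternative 1; Side B gets 1, best alternative 0; Mediator gets -1, best alternative -5. No profitable deviation — NE.
(Hold, Walk, Walk): Side A can switch to Concede (-5 → 5). Not NE.
(Hold, Walk, Bluff): Side A can switch to Concede (-2 → 4). Not NE.

The pure Nash equilibria are (Concede, Push, Walk) and (Concede, Walk, Bluff) and (Hold, Push, Bluff).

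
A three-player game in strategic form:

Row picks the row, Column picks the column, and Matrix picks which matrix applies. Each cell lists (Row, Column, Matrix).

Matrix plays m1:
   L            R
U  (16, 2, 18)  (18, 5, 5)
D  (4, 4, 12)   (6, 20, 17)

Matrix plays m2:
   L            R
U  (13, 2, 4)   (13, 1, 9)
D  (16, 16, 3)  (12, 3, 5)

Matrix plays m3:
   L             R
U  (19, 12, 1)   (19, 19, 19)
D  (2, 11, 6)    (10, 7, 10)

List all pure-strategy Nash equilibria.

The unique pure-strategy Nash equilibrium is (U, R, m3).

Row against (L, m1): payoffs 16, 4 → best response U.
Row against (L, m2): payoffs 13, 16 → best response D.
Row against (L, m3): payoffs 19, 2 → best response U.
Row against (R, m1): payoffs 18, 6 → best response U.
Row against (R, m2): payoffs 13, 12 → best response U.
Row against (R, m3): payoffs 19, 10 → best response U.
Column against (U, m1): payoffs 2, 5 → best response R.
Column against (U, m2): payoffs 2, 1 → best response L.
Column against (U, m3): payoffs 12, 19 → best response R.
Column against (D, m1): payoffs 4, 20 → best response R.
Column against (D, m2): payoffs 16, 3 → best response L.
Column against (D, m3): payoffs 11, 7 → best response L.
Matrix against (U, L): payoffs 18, 4, 1 → best response m1.
Matrix against (U, R): payoffs 5, 9, 19 → best response m3.
Matrix against (D, L): payoffs 12, 3, 6 → best response m1.
Matrix against (D, R): payoffs 17, 5, 10 → best response m1.
Mutual best responses: (U, R, m3).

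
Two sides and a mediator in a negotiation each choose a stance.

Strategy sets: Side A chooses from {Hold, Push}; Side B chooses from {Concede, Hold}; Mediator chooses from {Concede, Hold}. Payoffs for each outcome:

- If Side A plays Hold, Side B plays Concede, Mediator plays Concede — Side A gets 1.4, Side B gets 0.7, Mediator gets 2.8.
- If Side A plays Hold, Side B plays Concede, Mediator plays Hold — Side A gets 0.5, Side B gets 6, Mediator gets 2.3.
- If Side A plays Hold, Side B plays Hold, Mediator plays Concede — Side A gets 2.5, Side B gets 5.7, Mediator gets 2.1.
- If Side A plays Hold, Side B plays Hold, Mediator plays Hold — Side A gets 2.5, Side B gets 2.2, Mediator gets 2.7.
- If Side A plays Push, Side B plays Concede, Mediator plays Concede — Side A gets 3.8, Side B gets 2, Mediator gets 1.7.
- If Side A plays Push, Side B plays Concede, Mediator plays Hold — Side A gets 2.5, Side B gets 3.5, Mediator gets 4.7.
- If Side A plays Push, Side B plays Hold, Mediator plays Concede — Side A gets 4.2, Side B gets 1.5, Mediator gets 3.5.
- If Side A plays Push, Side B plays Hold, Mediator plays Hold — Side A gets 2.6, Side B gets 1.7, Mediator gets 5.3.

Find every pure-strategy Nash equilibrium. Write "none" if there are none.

(Hold, Concede, Concede): Side A can switch to Push (1.4 → 3.8). Not NE.
(Hold, Concede, Hold): Side A can switch to Push (0.5 → 2.5). Not NE.
(Hold, Hold, Concede): Side A can switch to Push (2.5 → 4.2). Not NE.
(Hold, Hold, Hold): Side A can switch to Push (2.5 → 2.6). Not NE.
(Push, Concede, Concede): Mediator can switch to Hold (1.7 → 4.7). Not NE.
(Push, Concede, Hold): Side A gets 2.5, best alternative 0.5; Side B gets 3.5, best alternative 1.7; Mediator gets 4.7, best alternative 1.7. No profitable deviation — NE.
(Push, Hold, Concede): Side B can switch to Concede (1.5 → 2). Not NE.
(The remaining 1 profile has a profitable deviation by the same check.)

Pure NE: (Push, Concede, Hold)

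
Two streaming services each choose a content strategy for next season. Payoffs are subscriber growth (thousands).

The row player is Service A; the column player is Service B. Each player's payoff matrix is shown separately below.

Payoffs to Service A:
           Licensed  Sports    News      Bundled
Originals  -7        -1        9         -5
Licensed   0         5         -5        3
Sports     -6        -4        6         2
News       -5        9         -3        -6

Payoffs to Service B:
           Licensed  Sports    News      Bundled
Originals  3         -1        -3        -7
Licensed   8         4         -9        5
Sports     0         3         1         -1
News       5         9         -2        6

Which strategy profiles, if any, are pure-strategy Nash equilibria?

For each player, find the best response to each opponent profile; mutual best responses are the pure NE.
Service A against Licensed: payoffs -7, 0, -6, -5 → best response Licensed.
Service A against Sports: payoffs -1, 5, -4, 9 → best response News.
Service A against News: payoffs 9, -5, 6, -3 → best response Originals.
Service A against Bundled: payoffs -5, 3, 2, -6 → best response Licensed.
Service B against Originals: payoffs 3, -1, -3, -7 → best response Licensed.
Service B against Licensed: payoffs 8, 4, -9, 5 → best response Licensed.
Service B against Sports: payoffs 0, 3, 1, -1 → best response Sports.
Service B against News: payoffs 5, 9, -2, 6 → best response Sports.
Mutual best responses: (Licensed, Licensed); (News, Sports).

(Licensed, Licensed), (News, Sports)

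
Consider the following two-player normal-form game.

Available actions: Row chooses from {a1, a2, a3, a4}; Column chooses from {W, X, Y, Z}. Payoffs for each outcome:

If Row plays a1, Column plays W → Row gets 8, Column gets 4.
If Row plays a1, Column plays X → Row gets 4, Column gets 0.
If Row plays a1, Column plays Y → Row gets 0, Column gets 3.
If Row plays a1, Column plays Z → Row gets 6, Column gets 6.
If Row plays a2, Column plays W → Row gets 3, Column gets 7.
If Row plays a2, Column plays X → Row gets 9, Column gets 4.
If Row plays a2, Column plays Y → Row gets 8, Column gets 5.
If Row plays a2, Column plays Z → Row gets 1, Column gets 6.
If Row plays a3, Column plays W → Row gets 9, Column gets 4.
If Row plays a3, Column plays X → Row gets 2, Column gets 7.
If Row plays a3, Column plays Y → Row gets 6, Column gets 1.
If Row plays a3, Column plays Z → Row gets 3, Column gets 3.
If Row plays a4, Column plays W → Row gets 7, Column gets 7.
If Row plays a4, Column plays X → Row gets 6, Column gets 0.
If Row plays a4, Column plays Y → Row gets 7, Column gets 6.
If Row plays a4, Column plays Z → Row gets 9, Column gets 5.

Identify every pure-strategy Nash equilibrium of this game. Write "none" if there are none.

There is no pure-strategy Nash equilibrium.

(a1, W): Row can switch to a3 (8 → 9). Not NE.
(a1, X): Row can switch to a2 (4 → 9). Not NE.
(a1, Y): Row can switch to a2 (0 → 8). Not NE.
(a1, Z): Row can switch to a4 (6 → 9). Not NE.
(a2, W): Row can switch to a1 (3 → 8). Not NE.
(a2, X): Column can switch to W (4 → 7). Not NE.
(a2, Y): Column can switch to W (5 → 7). Not NE.
(a2, Z): Row can switch to a1 (1 → 6). Not NE.
(a3, W): Column can switch to X (4 → 7). Not NE.
(a3, X): Row can switch to a1 (2 → 4). Not NE.
(The remaining 6 profiles each have a profitable deviation by the same check.)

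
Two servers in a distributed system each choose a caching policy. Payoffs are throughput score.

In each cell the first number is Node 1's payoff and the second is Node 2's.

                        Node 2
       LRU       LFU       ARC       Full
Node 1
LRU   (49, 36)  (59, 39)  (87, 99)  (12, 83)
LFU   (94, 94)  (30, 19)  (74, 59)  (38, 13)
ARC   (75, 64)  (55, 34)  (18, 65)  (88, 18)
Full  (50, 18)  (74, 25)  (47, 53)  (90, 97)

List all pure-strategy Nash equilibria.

Node 1 against LRU: payoffs 49, 94, 75, 50 → best response LFU.
Node 1 against LFU: payoffs 59, 30, 55, 74 → best response Full.
Node 1 against ARC: payoffs 87, 74, 18, 47 → best response LRU.
Node 1 against Full: payoffs 12, 38, 88, 90 → best response Full.
Node 2 against LRU: payoffs 36, 39, 99, 83 → best response ARC.
Node 2 against LFU: payoffs 94, 19, 59, 13 → best response LRU.
Node 2 against ARC: payoffs 64, 34, 65, 18 → best response ARC.
Node 2 against Full: payoffs 18, 25, 53, 97 → best response Full.
Mutual best responses: (LRU, ARC); (LFU, LRU); (Full, Full).

(LRU, ARC) and (LFU, LRU) and (Full, Full)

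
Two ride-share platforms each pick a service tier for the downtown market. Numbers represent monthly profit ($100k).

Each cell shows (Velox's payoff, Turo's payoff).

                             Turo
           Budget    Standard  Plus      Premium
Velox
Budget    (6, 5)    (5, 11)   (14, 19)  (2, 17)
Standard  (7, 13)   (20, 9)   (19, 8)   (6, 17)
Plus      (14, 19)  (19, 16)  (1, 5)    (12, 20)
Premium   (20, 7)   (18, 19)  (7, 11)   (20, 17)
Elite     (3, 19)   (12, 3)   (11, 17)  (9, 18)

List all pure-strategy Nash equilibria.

(Budget, Budget): Velox can switch to Standard (6 → 7). Not NE.
(Budget, Standard): Velox can switch to Standard (5 → 20). Not NE.
(Budget, Plus): Velox can switch to Standard (14 → 19). Not NE.
(Budget, Premium): Velox can switch to Standard (2 → 6). Not NE.
(Standard, Budget): Velox can switch to Plus (7 → 14). Not NE.
(Standard, Standard): Turo can switch to Budget (9 → 13). Not NE.
(Standard, Plus): Turo can switch to Budget (8 → 13). Not NE.
(Standard, Premium): Velox can switch to Plus (6 → 12). Not NE.
(Plus, Budget): Velox can switch to Premium (14 → 20). Not NE.
(Plus, Standard): Velox can switch to Standard (19 → 20). Not NE.
(Plus, Plus): Velox can switch to Budget (1 → 14). Not NE.
(Plus, Premium): Velox can switch to Premium (12 → 20). Not NE.
(The remaining 8 profiles each have a profitable deviation by the same check.)

This game has no pure Nash equilibrium.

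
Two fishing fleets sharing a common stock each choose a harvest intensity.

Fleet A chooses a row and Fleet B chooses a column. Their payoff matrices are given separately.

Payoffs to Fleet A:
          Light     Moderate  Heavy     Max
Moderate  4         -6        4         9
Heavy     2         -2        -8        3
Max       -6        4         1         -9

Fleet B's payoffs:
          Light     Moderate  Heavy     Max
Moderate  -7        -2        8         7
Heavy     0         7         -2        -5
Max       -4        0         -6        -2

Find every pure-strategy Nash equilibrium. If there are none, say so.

The pure Nash equilibria are (Moderate, Heavy); (Max, Moderate).

(Moderate, Light): Fleet B can switch to Moderate (-7 → -2). Not NE.
(Moderate, Moderate): Fleet A can switch to Heavy (-6 → -2). Not NE.
(Moderate, Heavy): Fleet A gets 4, best alternative 1; Fleet B gets 8, best alternative 7. No profitable deviation — NE.
(Moderate, Max): Fleet B can switch to Heavy (7 → 8). Not NE.
(Heavy, Light): Fleet A can switch to Moderate (2 → 4). Not NE.
(Heavy, Moderate): Fleet A can switch to Max (-2 → 4). Not NE.
(Heavy, Heavy): Fleet A can switch to Moderate (-8 → 4). Not NE.
(Heavy, Max): Fleet A can switch to Moderate (3 → 9). Not NE.
(Max, Light): Fleet A can switch to Moderate (-6 → 4). Not NE.
(Max, Moderate): Fleet A gets 4, best alternative -2; Fleet B gets 0, best alternative -2. No profitable deviation — NE.
(Max, Heavy): Fleet A can switch to Moderate (1 → 4). Not NE.
(Max, Max): Fleet A can switch to Moderate (-9 → 9). Not NE.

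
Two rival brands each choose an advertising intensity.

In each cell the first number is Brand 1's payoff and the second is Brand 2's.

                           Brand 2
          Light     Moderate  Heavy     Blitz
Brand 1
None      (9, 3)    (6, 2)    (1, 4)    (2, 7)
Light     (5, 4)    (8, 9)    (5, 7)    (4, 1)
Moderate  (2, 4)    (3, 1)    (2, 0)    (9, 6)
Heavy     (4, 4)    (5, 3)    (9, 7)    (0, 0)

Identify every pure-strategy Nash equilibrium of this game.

(None, Light): Brand 2 can switch to Heavy (3 → 4). Not NE.
(None, Moderate): Brand 1 can switch to Light (6 → 8). Not NE.
(None, Heavy): Brand 1 can switch to Light (1 → 5). Not NE.
(None, Blitz): Brand 1 can switch to Light (2 → 4). Not NE.
(Light, Light): Brand 1 can switch to None (5 → 9). Not NE.
(Light, Moderate): Brand 1 gets 8, best alternative 6; Brand 2 gets 9, best alternative 7. No profitable deviation — NE.
(Light, Heavy): Brand 1 can switch to Heavy (5 → 9). Not NE.
(Light, Blitz): Brand 1 can switch to Moderate (4 → 9). Not NE.
(Moderate, Light): Brand 1 can switch to None (2 → 9). Not NE.
(Moderate, Blitz): Brand 1 gets 9, best alternative 4; Brand 2 gets 6, best alternative 4. No profitable deviation — NE.
(Heavy, Heavy): Brand 1 gets 9, best alternative 5; Brand 2 gets 7, best alternative 4. No profitable deviation — NE.
(The remaining 5 profiles each have a profitable deviation by the same check.)

The pure Nash equilibria are (Light, Moderate); (Moderate, Blitz); (Heavy, Heavy).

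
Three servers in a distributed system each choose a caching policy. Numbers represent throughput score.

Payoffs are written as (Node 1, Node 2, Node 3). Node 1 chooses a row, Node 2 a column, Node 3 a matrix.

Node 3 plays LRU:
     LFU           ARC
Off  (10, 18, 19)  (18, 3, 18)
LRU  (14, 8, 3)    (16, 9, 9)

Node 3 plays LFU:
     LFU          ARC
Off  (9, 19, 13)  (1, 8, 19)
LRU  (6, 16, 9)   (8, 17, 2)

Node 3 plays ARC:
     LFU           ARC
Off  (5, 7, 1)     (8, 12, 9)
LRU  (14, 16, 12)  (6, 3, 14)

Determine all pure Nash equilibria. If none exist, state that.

Node 1 against (LFU, LRU): payoffs 10, 14 → best response LRU.
Node 1 against (LFU, LFU): payoffs 9, 6 → best response Off.
Node 1 against (LFU, ARC): payoffs 5, 14 → best response LRU.
Node 1 against (ARC, LRU): payoffs 18, 16 → best response Off.
Node 1 against (ARC, LFU): payoffs 1, 8 → best response LRU.
Node 1 against (ARC, ARC): payoffs 8, 6 → best response Off.
Node 2 against (Off, LRU): payoffs 18, 3 → best response LFU.
Node 2 against (Off, LFU): payoffs 19, 8 → best response LFU.
Node 2 against (Off, ARC): payoffs 7, 12 → best response ARC.
Node 2 against (LRU, LRU): payoffs 8, 9 → best response ARC.
Node 2 against (LRU, LFU): payoffs 16, 17 → best response ARC.
Node 2 against (LRU, ARC): payoffs 16, 3 → best response LFU.
Node 3 against (Off, LFU): payoffs 19, 13, 1 → best response LRU.
Node 3 against (Off, ARC): payoffs 18, 19, 9 → best response LFU.
Node 3 against (LRU, LFU): payoffs 3, 9, 12 → best response ARC.
Node 3 against (LRU, ARC): payoffs 9, 2, 14 → best response ARC.
Mutual best responses: (LRU, LFU, ARC).

Pure NE: (LRU, LFU, ARC)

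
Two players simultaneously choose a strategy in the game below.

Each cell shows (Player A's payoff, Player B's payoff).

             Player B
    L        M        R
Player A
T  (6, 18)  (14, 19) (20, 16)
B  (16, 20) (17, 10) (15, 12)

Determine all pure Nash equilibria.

(T, L): Player A can switch to B (6 → 16). Not NE.
(T, M): Player A can switch to B (14 → 17). Not NE.
(T, R): Player B can switch to L (16 → 18). Not NE.
(B, L): Player A gets 16, best alternative 6; Player B gets 20, best alternative 12. No profitable deviation — NE.
(B, M): Player B can switch to L (10 → 20). Not NE.
(B, R): Player A can switch to T (15 → 20). Not NE.

The unique pure-strategy Nash equilibrium is (B, L).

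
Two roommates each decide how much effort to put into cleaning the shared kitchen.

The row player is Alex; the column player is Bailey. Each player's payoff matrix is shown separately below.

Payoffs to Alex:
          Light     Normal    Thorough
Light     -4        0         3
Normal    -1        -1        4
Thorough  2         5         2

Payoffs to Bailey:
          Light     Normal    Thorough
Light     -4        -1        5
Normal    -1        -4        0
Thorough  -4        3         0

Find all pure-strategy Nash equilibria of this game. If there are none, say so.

(Normal, Thorough) and (Thorough, Normal)

(Light, Light): Alex can switch to Normal (-4 → -1). Not NE.
(Light, Normal): Alex can switch to Thorough (0 → 5). Not NE.
(Light, Thorough): Alex can switch to Normal (3 → 4). Not NE.
(Normal, Light): Alex can switch to Thorough (-1 → 2). Not NE.
(Normal, Normal): Alex can switch to Light (-1 → 0). Not NE.
(Normal, Thorough): Alex gets 4, best alternative 3; Bailey gets 0, best alternative -1. No profitable deviation — NE.
(Thorough, Light): Bailey can switch to Normal (-4 → 3). Not NE.
(Thorough, Normal): Alex gets 5, best alternative 0; Bailey gets 3, best alternative 0. No profitable deviation — NE.
(Thorough, Thorough): Alex can switch to Light (2 → 3). Not NE.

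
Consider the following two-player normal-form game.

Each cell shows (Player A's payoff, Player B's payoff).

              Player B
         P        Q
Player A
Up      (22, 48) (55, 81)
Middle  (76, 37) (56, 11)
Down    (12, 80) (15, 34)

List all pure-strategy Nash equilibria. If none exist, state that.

Player A against P: payoffs 22, 76, 12 → best response Middle.
Player A against Q: payoffs 55, 56, 15 → best response Middle.
Player B against Up: payoffs 48, 81 → best response Q.
Player B against Middle: payoffs 37, 11 → best response P.
Player B against Down: payoffs 80, 34 → best response P.
Mutual best responses: (Middle, P).

(Middle, P)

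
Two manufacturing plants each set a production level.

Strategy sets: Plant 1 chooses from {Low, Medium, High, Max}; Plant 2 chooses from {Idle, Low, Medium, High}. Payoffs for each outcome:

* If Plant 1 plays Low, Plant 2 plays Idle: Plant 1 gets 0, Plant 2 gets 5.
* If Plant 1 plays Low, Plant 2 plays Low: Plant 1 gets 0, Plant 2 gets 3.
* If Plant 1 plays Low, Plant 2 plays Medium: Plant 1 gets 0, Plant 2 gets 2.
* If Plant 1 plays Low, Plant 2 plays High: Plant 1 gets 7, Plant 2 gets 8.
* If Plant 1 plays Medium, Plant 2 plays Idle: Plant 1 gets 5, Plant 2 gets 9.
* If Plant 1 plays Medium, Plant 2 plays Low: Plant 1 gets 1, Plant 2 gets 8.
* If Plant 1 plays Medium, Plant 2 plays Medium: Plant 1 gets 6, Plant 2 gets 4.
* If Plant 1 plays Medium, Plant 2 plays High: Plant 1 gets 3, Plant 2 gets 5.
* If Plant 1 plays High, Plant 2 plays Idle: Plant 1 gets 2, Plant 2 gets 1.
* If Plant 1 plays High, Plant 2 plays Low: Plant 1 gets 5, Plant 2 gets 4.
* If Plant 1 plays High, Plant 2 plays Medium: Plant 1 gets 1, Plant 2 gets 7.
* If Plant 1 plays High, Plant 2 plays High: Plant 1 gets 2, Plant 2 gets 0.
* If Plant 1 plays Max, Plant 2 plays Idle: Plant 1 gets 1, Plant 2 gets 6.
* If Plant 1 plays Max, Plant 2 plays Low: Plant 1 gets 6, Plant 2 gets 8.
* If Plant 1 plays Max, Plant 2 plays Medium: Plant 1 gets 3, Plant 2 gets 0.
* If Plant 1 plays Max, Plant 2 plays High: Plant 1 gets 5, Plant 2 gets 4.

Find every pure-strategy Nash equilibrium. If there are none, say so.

Check each profile: it is a Nash equilibrium iff no player can strictly gain by switching unilaterally.
(Low, Idle): Plant 1 can switch to Medium (0 → 5). Not NE.
(Low, Low): Plant 1 can switch to Medium (0 → 1). Not NE.
(Low, Medium): Plant 1 can switch to Medium (0 → 6). Not NE.
(Low, High): Plant 1 gets 7, best alternative 5; Plant 2 gets 8, best alternative 5. No profitable deviation — NE.
(Medium, Idle): Plant 1 gets 5, best alternative 2; Plant 2 gets 9, best alternative 8. No profitable deviation — NE.
(Medium, Low): Plant 1 can switch to High (1 → 5). Not NE.
(Medium, Medium): Plant 2 can switch to Idle (4 → 9). Not NE.
(Medium, High): Plant 1 can switch to Low (3 → 7). Not NE.
(High, Idle): Plant 1 can switch to Medium (2 → 5). Not NE.
(High, Low): Plant 1 can switch to Max (5 → 6). Not NE.
(High, Medium): Plant 1 can switch to Medium (1 → 6). Not NE.
(High, High): Plant 1 can switch to Low (2 → 7). Not NE.
(Max, Idle): Plant 1 can switch to Medium (1 → 5). Not NE.
(Max, Low): Plant 1 gets 6, best alternative 5; Plant 2 gets 8, best alternative 6. No profitable deviation — NE.
(Max, Medium): Plant 1 can switch to Medium (3 → 6). Not NE.
(The remaining 1 profile has a profitable deviation by the same check.)

(Low, High); (Medium, Idle); (Max, Low)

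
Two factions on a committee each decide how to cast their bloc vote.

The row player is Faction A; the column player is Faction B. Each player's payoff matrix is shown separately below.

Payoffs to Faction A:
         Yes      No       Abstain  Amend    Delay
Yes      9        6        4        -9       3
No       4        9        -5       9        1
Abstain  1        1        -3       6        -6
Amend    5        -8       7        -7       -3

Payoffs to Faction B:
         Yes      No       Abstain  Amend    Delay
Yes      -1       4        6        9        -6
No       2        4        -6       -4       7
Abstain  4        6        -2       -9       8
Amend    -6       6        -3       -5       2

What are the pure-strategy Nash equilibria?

(Yes, Yes): Faction B can switch to No (-1 → 4). Not NE.
(Yes, No): Faction A can switch to No (6 → 9). Not NE.
(Yes, Abstain): Faction A can switch to Amend (4 → 7). Not NE.
(Yes, Amend): Faction A can switch to No (-9 → 9). Not NE.
(Yes, Delay): Faction B can switch to Yes (-6 → -1). Not NE.
(No, Yes): Faction A can switch to Yes (4 → 9). Not NE.
(No, No): Faction B can switch to Delay (4 → 7). Not NE.
(No, Abstain): Faction A can switch to Yes (-5 → 4). Not NE.
(The remaining 12 profiles each have a profitable deviation by the same check.)

There is no pure-strategy Nash equilibrium.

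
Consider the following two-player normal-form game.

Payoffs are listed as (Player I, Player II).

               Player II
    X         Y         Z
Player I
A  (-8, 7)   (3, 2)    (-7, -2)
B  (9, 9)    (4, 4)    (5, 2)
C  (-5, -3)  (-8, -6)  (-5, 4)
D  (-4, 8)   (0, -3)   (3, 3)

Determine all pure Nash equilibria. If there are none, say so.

(B, X)

(A, X): Player I can switch to B (-8 → 9). Not NE.
(A, Y): Player I can switch to B (3 → 4). Not NE.
(A, Z): Player I can switch to B (-7 → 5). Not NE.
(B, X): Player I gets 9, best alternative -4; Player II gets 9, best alternative 4. No profitable deviation — NE.
(B, Y): Player II can switch to X (4 → 9). Not NE.
(B, Z): Player II can switch to X (2 → 9). Not NE.
(C, X): Player I can switch to B (-5 → 9). Not NE.
(C, Y): Player I can switch to A (-8 → 3). Not NE.
(C, Z): Player I can switch to B (-5 → 5). Not NE.
(D, X): Player I can switch to B (-4 → 9). Not NE.
(D, Y): Player I can switch to A (0 → 3). Not NE.
(The remaining 1 profile has a profitable deviation by the same check.)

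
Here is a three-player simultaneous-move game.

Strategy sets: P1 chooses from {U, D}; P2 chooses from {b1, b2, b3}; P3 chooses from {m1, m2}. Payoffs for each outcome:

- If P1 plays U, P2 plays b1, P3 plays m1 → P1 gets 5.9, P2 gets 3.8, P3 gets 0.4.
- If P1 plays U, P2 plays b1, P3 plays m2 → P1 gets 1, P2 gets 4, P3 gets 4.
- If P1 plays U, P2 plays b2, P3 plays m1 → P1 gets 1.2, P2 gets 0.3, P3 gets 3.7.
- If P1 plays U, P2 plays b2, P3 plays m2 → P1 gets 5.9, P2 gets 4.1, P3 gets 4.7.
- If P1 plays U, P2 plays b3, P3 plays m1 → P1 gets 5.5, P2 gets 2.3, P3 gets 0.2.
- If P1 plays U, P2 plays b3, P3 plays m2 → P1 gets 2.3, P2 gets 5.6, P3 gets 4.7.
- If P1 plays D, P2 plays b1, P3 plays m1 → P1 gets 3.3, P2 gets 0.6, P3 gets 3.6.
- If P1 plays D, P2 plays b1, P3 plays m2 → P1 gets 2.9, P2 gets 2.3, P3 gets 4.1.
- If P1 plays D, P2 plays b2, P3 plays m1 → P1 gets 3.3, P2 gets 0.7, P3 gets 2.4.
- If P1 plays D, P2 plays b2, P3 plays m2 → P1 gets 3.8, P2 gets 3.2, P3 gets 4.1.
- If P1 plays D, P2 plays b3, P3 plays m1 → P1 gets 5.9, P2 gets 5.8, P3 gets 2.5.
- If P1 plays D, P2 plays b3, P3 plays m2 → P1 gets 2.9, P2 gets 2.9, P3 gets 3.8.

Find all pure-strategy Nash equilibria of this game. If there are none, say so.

(U, b1, m1): P3 can switch to m2 (0.4 → 4). Not NE.
(U, b1, m2): P1 can switch to D (1 → 2.9). Not NE.
(U, b2, m1): P1 can switch to D (1.2 → 3.3). Not NE.
(U, b2, m2): P2 can switch to b3 (4.1 → 5.6). Not NE.
(U, b3, m1): P1 can switch to D (5.5 → 5.9). Not NE.
(U, b3, m2): P1 can switch to D (2.3 → 2.9). Not NE.
(D, b1, m1): P1 can switch to U (3.3 → 5.9). Not NE.
(D, b1, m2): P2 can switch to b2 (2.3 → 3.2). Not NE.
(D, b2, m1): P2 can switch to b3 (0.7 → 5.8). Not NE.
(D, b2, m2): P1 can switch to U (3.8 → 5.9). Not NE.
(The remaining 2 profiles each have a profitable deviation by the same check.)

This game has no pure Nash equilibrium.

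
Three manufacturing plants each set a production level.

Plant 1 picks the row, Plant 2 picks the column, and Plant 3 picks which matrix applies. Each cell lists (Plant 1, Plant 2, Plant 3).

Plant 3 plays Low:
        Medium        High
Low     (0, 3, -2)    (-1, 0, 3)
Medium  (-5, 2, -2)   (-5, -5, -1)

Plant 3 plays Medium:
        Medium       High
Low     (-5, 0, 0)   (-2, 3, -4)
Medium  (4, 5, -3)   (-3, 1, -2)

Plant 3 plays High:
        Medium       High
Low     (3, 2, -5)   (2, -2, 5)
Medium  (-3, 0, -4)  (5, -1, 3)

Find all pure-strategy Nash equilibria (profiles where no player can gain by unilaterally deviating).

This game has no pure Nash equilibrium.

Plant 1 against (Medium, Low): payoffs 0, -5 → best response Low.
Plant 1 against (Medium, Medium): payoffs -5, 4 → best response Medium.
Plant 1 against (Medium, High): payoffs 3, -3 → best response Low.
Plant 1 against (High, Low): payoffs -1, -5 → best response Low.
Plant 1 against (High, Medium): payoffs -2, -3 → best response Low.
Plant 1 against (High, High): payoffs 2, 5 → best response Medium.
Plant 2 against (Low, Low): payoffs 3, 0 → best response Medium.
Plant 2 against (Low, Medium): payoffs 0, 3 → best response High.
Plant 2 against (Low, High): payoffs 2, -2 → best response Medium.
Plant 2 against (Medium, Low): payoffs 2, -5 → best response Medium.
Plant 2 against (Medium, Medium): payoffs 5, 1 → best response Medium.
Plant 2 against (Medium, High): payoffs 0, -1 → best response Medium.
Plant 3 against (Low, Medium): payoffs -2, 0, -5 → best response Medium.
Plant 3 against (Low, High): payoffs 3, -4, 5 → best response High.
Plant 3 against (Medium, Medium): payoffs -2, -3, -4 → best response Low.
Plant 3 against (Medium, High): payoffs -1, -2, 3 → best response High.
No profile is a mutual best response for all players.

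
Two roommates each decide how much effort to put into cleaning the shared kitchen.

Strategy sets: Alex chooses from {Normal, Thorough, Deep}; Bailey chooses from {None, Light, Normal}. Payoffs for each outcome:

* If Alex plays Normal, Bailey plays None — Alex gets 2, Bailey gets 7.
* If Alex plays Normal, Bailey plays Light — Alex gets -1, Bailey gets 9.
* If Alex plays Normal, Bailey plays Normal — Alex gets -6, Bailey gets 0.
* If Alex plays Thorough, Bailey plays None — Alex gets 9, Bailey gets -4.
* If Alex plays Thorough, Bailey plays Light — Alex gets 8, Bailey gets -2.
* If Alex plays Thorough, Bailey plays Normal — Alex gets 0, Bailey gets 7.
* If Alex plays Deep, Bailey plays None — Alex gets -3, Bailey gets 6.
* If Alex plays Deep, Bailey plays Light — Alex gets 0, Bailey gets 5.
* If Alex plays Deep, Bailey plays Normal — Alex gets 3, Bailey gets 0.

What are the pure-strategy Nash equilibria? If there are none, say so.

No pure-strategy Nash equilibrium.

Alex against None: payoffs 2, 9, -3 → best response Thorough.
Alex against Light: payoffs -1, 8, 0 → best response Thorough.
Alex against Normal: payoffs -6, 0, 3 → best response Deep.
Bailey against Normal: payoffs 7, 9, 0 → best response Light.
Bailey against Thorough: payoffs -4, -2, 7 → best response Normal.
Bailey against Deep: payoffs 6, 5, 0 → best response None.
No profile is a mutual best response for all players.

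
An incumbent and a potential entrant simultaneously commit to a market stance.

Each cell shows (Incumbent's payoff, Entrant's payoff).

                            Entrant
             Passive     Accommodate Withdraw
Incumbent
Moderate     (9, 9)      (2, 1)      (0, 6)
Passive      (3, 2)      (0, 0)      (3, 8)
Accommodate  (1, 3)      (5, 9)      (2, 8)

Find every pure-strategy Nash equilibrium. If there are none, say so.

The pure Nash equilibria are (Moderate, Passive) and (Passive, Withdraw) and (Accommodate, Accommodate).

Incumbent against Passive: payoffs 9, 3, 1 → best response Moderate.
Incumbent against Accommodate: payoffs 2, 0, 5 → best response Accommodate.
Incumbent against Withdraw: payoffs 0, 3, 2 → best response Passive.
Entrant against Moderate: payoffs 9, 1, 6 → best response Passive.
Entrant against Passive: payoffs 2, 0, 8 → best response Withdraw.
Entrant against Accommodate: payoffs 3, 9, 8 → best response Accommodate.
Mutual best responses: (Moderate, Passive); (Passive, Withdraw); (Accommodate, Accommodate).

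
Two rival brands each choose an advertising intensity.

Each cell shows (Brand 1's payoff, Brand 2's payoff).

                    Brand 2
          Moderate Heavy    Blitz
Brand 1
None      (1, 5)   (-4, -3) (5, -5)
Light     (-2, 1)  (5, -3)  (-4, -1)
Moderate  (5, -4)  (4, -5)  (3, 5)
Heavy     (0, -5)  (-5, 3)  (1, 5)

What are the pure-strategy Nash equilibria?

(None, Moderate): Brand 1 can switch to Moderate (1 → 5). Not NE.
(None, Heavy): Brand 1 can switch to Light (-4 → 5). Not NE.
(None, Blitz): Brand 2 can switch to Moderate (-5 → 5). Not NE.
(Light, Moderate): Brand 1 can switch to None (-2 → 1). Not NE.
(Light, Heavy): Brand 2 can switch to Moderate (-3 → 1). Not NE.
(Light, Blitz): Brand 1 can switch to None (-4 → 5). Not NE.
(Moderate, Moderate): Brand 2 can switch to Blitz (-4 → 5). Not NE.
(Moderate, Heavy): Brand 1 can switch to Light (4 → 5). Not NE.
(Moderate, Blitz): Brand 1 can switch to None (3 → 5). Not NE.
(Heavy, Moderate): Brand 1 can switch to None (0 → 1). Not NE.
(Heavy, Heavy): Brand 1 can switch to None (-5 → -4). Not NE.
(Heavy, Blitz): Brand 1 can switch to None (1 → 5). Not NE.

none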